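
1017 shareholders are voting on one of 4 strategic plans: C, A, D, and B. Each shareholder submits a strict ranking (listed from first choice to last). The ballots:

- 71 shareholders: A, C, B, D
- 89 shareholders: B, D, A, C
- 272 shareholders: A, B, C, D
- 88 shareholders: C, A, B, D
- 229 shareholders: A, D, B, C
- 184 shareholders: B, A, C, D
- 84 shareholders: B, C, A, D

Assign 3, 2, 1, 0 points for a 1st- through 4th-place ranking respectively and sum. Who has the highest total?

C: 71·2 + 89·0 + 272·1 + 88·3 + 229·0 + 184·1 + 84·2 = 1030
A: 71·3 + 89·1 + 272·3 + 88·2 + 229·3 + 184·2 + 84·1 = 2433
D: 71·0 + 89·2 + 272·0 + 88·0 + 229·2 + 184·0 + 84·0 = 636
B: 71·1 + 89·3 + 272·2 + 88·1 + 229·1 + 184·3 + 84·3 = 2003
A has the highest Borda score (2433).

A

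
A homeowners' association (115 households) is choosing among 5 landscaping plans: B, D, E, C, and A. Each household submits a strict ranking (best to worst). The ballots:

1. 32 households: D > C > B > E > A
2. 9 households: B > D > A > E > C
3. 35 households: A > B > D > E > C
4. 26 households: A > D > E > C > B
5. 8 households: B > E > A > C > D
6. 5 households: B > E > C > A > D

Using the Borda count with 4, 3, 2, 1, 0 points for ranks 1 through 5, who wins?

B: 32·2 + 9·4 + 35·3 + 26·0 + 8·4 + 5·4 = 257
D: 32·4 + 9·3 + 35·2 + 26·3 + 8·0 + 5·0 = 303
E: 32·1 + 9·1 + 35·1 + 26·2 + 8·3 + 5·3 = 167
C: 32·3 + 9·0 + 35·0 + 26·1 + 8·1 + 5·2 = 140
A: 32·0 + 9·2 + 35·4 + 26·4 + 8·2 + 5·1 = 283
D has the highest Borda score (303).

D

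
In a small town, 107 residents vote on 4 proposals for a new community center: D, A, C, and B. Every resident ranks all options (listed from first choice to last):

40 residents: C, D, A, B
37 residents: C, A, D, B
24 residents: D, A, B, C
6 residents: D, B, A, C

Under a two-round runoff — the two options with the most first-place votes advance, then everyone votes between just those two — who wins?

C

Round 1 first-place votes: D 30, A 0, C 77, B 0.
C and D advance.
Runoff: C is preferred to D by 77 voters; D by 30.
C wins the runoff.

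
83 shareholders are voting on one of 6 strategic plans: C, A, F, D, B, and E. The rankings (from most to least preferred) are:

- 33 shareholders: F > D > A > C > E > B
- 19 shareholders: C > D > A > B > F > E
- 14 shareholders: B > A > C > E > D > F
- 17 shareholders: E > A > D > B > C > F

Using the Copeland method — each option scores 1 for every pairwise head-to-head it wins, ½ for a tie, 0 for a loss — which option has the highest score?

D

C: beats F, B, and E; loses to A and D → score 3.
A: beats C, F, B, and E; loses to D → score 4.
F: beats E; loses to C, A, D, and B → score 1.
D: beats C, A, F, B, and E → score 5.
B: beats F; loses to C, A, D, and E → score 1.
E: beats B; loses to C, A, F, and D → score 1.
D has the best pairwise record.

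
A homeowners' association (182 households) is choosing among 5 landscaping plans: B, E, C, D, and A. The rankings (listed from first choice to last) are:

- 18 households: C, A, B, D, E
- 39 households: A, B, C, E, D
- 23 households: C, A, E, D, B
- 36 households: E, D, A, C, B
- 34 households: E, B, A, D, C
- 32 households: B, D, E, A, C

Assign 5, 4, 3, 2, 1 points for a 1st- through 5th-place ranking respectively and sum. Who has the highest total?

A

B: 18·3 + 39·4 + 23·1 + 36·1 + 34·4 + 32·5 = 565
E: 18·1 + 39·2 + 23·3 + 36·5 + 34·5 + 32·3 = 611
C: 18·5 + 39·3 + 23·5 + 36·2 + 34·1 + 32·1 = 460
D: 18·2 + 39·1 + 23·2 + 36·4 + 34·2 + 32·4 = 461
A: 18·4 + 39·5 + 23·4 + 36·3 + 34·3 + 32·2 = 633
A has the highest Borda score (633).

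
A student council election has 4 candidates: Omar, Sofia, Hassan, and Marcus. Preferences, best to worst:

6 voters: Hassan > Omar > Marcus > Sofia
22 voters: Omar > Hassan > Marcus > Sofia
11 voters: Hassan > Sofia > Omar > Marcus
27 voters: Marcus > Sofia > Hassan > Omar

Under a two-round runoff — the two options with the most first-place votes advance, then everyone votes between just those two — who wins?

Round 1 first-place votes: Omar 22, Sofia 0, Hassan 17, Marcus 27.
Marcus and Omar advance.
Runoff: Marcus is preferred to Omar by 27 voters; Omar by 39.
Omar wins the runoff.

Omar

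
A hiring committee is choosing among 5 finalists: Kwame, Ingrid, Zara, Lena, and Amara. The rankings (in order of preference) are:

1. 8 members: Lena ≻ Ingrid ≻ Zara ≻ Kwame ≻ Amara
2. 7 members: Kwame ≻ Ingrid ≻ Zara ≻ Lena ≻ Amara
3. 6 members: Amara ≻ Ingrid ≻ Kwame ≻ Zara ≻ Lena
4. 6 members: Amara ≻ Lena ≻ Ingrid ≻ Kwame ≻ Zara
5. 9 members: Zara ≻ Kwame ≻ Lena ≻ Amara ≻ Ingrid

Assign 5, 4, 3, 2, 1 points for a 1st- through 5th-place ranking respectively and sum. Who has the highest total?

Kwame

Kwame: 8·2 + 7·5 + 6·3 + 6·2 + 9·4 = 117
Ingrid: 8·4 + 7·4 + 6·4 + 6·3 + 9·1 = 111
Zara: 8·3 + 7·3 + 6·2 + 6·1 + 9·5 = 108
Lena: 8·5 + 7·2 + 6·1 + 6·4 + 9·3 = 111
Amara: 8·1 + 7·1 + 6·5 + 6·5 + 9·2 = 93
Kwame has the highest Borda score (117).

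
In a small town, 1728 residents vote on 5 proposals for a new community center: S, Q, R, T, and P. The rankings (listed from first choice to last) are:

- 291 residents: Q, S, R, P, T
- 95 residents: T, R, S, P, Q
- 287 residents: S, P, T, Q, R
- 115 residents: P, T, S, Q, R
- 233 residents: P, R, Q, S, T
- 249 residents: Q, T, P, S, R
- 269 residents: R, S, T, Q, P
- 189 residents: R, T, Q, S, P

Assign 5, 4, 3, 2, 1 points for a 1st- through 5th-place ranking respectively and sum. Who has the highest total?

S: 291·4 + 95·3 + 287·5 + 115·3 + 233·2 + 249·2 + 269·4 + 189·2 = 5647
Q: 291·5 + 95·1 + 287·2 + 115·2 + 233·3 + 249·5 + 269·2 + 189·3 = 5403
R: 291·3 + 95·4 + 287·1 + 115·1 + 233·4 + 249·1 + 269·5 + 189·5 = 5126
T: 291·1 + 95·5 + 287·3 + 115·4 + 233·1 + 249·4 + 269·3 + 189·4 = 4879
P: 291·2 + 95·2 + 287·4 + 115·5 + 233·5 + 249·3 + 269·1 + 189·1 = 4865
S has the highest Borda score (5647).

S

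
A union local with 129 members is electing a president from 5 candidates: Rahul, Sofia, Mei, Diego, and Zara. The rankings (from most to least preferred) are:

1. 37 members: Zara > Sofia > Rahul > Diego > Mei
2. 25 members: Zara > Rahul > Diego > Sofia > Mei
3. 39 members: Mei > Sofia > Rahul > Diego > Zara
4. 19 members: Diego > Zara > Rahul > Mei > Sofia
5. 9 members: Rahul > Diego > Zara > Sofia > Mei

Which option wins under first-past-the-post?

Zara

First-place votes: Rahul 9, Sofia 0, Mei 39, Diego 19, Zara 62.
Zara has the most first-place votes.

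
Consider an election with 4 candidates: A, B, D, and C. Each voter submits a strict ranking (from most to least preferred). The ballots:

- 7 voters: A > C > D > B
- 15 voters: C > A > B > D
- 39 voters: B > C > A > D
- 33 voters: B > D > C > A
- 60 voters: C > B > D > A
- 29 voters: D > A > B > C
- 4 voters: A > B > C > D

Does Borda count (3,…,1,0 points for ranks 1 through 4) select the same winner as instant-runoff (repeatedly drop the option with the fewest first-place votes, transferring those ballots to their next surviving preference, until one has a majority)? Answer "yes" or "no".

Borda — scores: A 160, B 388, D 220, C 354. Winner: B.
Instant-runoff — R1 A 11, B 72, D 29, C 75 (A out); R2 B 76, D 29, C 82 (D out); R3 B 105, C 82 (B winner). Winner: B.
The two methods agree.

yes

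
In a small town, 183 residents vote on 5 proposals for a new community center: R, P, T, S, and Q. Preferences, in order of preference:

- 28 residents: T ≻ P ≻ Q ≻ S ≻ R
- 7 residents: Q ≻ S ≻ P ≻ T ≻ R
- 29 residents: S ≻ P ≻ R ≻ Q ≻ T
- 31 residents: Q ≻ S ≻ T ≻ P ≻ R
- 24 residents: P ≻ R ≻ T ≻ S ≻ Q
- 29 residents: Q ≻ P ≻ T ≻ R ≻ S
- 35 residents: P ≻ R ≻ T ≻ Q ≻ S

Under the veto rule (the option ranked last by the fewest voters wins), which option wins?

Last-place votes: R 66, P 0, T 29, S 64, Q 24.
P is ranked last by the fewest voters, so P wins.

P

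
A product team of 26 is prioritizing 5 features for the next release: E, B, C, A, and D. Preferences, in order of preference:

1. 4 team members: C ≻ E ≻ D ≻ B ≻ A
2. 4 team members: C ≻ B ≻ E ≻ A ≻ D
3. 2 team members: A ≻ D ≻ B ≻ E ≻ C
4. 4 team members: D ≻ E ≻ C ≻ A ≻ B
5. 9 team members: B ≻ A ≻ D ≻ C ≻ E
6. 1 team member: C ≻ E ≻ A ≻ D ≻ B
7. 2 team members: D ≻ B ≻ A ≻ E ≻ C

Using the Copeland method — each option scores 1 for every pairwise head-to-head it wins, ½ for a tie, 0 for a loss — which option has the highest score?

E: ties A; loses to B, C, and D → score 0.5.
B: beats E and A; ties C and D → score 3.
C: beats E; ties B and A; loses to D → score 2.
A: beats D; ties E and C; loses to B → score 2.
D: beats E and C; ties B; loses to A → score 2.5.
B has the best pairwise record.

B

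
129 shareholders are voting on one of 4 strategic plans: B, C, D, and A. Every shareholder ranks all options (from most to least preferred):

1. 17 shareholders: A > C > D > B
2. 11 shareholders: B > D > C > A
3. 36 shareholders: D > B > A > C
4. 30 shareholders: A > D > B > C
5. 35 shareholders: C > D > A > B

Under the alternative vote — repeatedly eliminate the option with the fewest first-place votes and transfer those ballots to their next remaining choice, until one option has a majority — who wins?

D

Round 1: B 11, C 35, D 36, A 47. Eliminate B.
Round 2: C 35, D 47, A 47. Eliminate C.
Round 3: D 82, A 47. D has a majority.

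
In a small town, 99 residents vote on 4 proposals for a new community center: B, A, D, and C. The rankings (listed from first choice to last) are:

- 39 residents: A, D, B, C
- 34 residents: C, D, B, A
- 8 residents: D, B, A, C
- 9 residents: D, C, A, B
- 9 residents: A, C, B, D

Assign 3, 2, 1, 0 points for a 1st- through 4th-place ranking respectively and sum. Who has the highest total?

B: 39·1 + 34·1 + 8·2 + 9·0 + 9·1 = 98
A: 39·3 + 34·0 + 8·1 + 9·1 + 9·3 = 161
D: 39·2 + 34·2 + 8·3 + 9·3 + 9·0 = 197
C: 39·0 + 34·3 + 8·0 + 9·2 + 9·2 = 138
D has the highest Borda score (197).

D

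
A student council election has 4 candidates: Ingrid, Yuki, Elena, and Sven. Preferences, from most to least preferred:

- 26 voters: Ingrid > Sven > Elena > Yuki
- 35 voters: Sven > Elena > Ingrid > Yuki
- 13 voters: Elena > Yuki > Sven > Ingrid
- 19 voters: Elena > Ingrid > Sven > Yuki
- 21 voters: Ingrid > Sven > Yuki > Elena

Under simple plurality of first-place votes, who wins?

First-place votes: Ingrid 47, Yuki 0, Elena 32, Sven 35.
Ingrid has the most first-place votes.

Ingrid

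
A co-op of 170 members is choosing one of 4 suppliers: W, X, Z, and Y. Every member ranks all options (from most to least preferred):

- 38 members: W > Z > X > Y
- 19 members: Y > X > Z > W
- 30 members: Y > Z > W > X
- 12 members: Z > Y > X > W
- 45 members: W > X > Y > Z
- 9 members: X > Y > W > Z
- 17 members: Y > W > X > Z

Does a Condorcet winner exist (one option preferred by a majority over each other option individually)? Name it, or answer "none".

Checking pairwise contests:
Y beats W 87–83.
W beats X 130–40.
W beats Z 109–61.
X beats Y 92–78.
Every option loses at least one head-to-head, so there is no Condorcet winner.

none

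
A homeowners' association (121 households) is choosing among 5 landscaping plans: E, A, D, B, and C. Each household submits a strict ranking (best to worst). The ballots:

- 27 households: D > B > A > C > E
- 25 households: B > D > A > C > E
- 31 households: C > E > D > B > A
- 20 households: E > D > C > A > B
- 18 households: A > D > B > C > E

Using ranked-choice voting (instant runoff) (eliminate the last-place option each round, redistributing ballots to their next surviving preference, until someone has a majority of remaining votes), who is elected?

D

Round 1: E 20, A 18, D 27, B 25, C 31. Eliminate A.
Round 2: E 20, D 45, B 25, C 31. Eliminate E.
Round 3: D 65, B 25, C 31. D has a majority.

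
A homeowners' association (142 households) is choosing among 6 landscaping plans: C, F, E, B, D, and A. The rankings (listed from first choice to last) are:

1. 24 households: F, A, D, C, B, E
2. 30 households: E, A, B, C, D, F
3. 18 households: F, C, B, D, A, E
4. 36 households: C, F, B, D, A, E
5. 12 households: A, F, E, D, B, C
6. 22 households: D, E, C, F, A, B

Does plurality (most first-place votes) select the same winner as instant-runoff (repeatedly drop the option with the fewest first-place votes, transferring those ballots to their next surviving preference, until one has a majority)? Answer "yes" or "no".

yes

Plurality — first-place votes: C 36, F 42, E 30, B 0, D 22, A 12. Winner: F.
Instant-runoff — R1 C 36, F 42, E 30, B 0, D 22, A 12 (B out); R2 C 36, F 42, E 30, D 22, A 12 (A out); R3 C 36, F 54, E 30, D 22 (D out); R4 C 36, F 54, E 52 (C out); R5 F 90, E 52 (F winner). Winner: F.
The two methods agree.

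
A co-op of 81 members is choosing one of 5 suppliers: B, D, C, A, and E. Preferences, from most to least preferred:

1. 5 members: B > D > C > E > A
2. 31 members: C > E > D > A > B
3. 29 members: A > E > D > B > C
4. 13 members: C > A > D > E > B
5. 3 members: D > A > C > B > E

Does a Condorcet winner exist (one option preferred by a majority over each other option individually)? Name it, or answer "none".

C vs B: 47–34 for C.
C vs D: 44–37 for C.
C vs A: 49–32 for C.
C vs E: 52–29 for C.
C beats every other option head-to-head.

C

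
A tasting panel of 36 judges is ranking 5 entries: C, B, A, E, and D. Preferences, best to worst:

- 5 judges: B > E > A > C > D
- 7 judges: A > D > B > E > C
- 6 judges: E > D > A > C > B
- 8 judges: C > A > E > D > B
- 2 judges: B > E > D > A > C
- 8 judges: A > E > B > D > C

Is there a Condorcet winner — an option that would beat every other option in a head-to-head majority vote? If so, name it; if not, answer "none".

A vs C: 28–8 for A.
A vs B: 29–7 for A.
A vs E: 23–13 for A.
A vs D: 28–8 for A.
A beats every other option head-to-head.

A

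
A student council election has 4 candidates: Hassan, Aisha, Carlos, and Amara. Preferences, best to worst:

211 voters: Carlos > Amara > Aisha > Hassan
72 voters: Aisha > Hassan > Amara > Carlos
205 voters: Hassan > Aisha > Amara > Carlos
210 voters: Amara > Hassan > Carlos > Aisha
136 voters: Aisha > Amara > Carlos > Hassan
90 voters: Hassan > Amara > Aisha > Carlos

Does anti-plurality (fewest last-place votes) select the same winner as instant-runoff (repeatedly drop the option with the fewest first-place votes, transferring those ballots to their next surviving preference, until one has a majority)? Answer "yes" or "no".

Anti-plurality — last-place votes: Hassan 347, Aisha 210, Carlos 367, Amara 0. Winner: Amara.
Instant-runoff — R1 Hassan 295, Aisha 208, Carlos 211, Amara 210 (Aisha out); R2 Hassan 367, Carlos 211, Amara 346 (Carlos out); R3 Hassan 367, Amara 557 (Amara winner). Winner: Amara.
The two methods agree.

yes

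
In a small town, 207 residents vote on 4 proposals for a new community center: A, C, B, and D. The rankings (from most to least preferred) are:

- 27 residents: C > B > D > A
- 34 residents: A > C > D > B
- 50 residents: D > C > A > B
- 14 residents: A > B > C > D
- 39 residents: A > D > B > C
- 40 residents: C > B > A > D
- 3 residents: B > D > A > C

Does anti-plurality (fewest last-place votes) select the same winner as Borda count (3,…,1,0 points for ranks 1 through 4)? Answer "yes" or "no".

Anti-plurality — last-place votes: A 27, C 42, B 84, D 54. Winner: A.
Borda — scores: A 354, C 383, B 210, D 295. Winner: C.
The two methods disagree.

no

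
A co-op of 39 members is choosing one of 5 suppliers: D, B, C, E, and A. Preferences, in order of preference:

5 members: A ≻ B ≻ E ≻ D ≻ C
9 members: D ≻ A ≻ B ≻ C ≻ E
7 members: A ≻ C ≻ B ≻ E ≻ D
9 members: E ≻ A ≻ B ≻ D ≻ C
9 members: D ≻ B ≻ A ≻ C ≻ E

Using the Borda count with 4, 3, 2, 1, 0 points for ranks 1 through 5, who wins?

A

D: 5·1 + 9·4 + 7·0 + 9·1 + 9·4 = 86
B: 5·3 + 9·2 + 7·2 + 9·2 + 9·3 = 92
C: 5·0 + 9·1 + 7·3 + 9·0 + 9·1 = 39
E: 5·2 + 9·0 + 7·1 + 9·4 + 9·0 = 53
A: 5·4 + 9·3 + 7·4 + 9·3 + 9·2 = 120
A has the highest Borda score (120).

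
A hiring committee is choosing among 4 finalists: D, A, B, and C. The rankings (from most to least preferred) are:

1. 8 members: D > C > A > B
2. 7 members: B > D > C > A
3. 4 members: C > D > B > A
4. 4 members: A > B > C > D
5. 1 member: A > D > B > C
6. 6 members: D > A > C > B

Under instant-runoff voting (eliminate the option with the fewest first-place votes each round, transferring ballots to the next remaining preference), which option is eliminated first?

Round 1: D 14, A 5, B 7, C 4. Eliminate C.

C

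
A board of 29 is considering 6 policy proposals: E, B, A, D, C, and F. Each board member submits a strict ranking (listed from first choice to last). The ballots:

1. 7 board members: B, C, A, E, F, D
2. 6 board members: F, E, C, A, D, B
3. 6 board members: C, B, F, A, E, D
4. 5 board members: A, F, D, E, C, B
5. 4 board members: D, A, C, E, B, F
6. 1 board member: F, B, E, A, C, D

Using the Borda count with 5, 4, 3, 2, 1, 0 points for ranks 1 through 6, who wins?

C

E: 7·2 + 6·4 + 6·1 + 5·2 + 4·2 + 1·3 = 65
B: 7·5 + 6·0 + 6·4 + 5·0 + 4·1 + 1·4 = 67
A: 7·3 + 6·2 + 6·2 + 5·5 + 4·4 + 1·2 = 88
D: 7·0 + 6·1 + 6·0 + 5·3 + 4·5 + 1·0 = 41
C: 7·4 + 6·3 + 6·5 + 5·1 + 4·3 + 1·1 = 94
F: 7·1 + 6·5 + 6·3 + 5·4 + 4·0 + 1·5 = 80
C has the highest Borda score (94).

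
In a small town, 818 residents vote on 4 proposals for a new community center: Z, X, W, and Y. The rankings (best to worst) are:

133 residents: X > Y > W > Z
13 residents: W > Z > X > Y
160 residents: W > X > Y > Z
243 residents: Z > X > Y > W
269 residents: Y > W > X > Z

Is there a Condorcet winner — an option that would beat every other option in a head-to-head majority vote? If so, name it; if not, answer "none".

Checking pairwise contests:
X beats Z 562–256.
W beats X 442–376.
Y beats W 645–173.
X beats Y 549–269.
Every option loses at least one head-to-head, so there is no Condorcet winner.

none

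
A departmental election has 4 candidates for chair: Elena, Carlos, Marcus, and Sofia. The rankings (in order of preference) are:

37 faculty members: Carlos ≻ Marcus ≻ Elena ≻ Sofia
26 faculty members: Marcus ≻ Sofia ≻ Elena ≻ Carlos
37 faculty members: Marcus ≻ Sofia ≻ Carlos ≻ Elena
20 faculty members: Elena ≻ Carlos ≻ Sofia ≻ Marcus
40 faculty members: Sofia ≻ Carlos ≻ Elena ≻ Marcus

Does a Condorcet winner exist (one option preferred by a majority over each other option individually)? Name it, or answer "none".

Checking pairwise contests:
Carlos beats Elena 114–46.
Sofia beats Carlos 103–57.
Carlos beats Marcus 97–63.
Marcus beats Sofia 100–60.
Every option loses at least one head-to-head, so there is no Condorcet winner.

none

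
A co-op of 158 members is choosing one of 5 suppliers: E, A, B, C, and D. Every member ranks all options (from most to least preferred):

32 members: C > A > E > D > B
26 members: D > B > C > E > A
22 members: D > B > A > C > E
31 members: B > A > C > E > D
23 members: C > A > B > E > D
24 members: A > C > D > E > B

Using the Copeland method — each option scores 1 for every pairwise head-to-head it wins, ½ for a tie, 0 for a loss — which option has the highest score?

E: beats D; loses to A, B, and C → score 1.
A: beats E and D; ties B; loses to C → score 2.5.
B: beats E; ties A and C; loses to D → score 2.
C: beats E, A, and D; ties B → score 3.5.
D: beats B; loses to E, A, and C → score 1.
C has the best pairwise record.

C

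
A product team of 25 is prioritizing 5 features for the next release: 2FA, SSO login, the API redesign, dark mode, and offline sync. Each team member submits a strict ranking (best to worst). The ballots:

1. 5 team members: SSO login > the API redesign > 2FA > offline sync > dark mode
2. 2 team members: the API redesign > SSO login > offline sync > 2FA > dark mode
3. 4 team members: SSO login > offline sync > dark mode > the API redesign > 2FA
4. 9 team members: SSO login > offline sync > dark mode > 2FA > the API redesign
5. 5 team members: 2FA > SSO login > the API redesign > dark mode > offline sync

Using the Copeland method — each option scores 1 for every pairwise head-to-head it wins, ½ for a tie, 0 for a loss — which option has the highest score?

2FA: beats the API redesign; loses to SSO login, dark mode, and offline sync → score 1.
SSO login: beats 2FA, the API redesign, dark mode, and offline sync → score 4.
the API redesign: loses to 2FA, SSO login, dark mode, and offline sync → score 0.
dark mode: beats 2FA and the API redesign; loses to SSO login and offline sync → score 2.
offline sync: beats 2FA, the API redesign, and dark mode; loses to SSO login → score 3.
SSO login has the best pairwise record.

SSO login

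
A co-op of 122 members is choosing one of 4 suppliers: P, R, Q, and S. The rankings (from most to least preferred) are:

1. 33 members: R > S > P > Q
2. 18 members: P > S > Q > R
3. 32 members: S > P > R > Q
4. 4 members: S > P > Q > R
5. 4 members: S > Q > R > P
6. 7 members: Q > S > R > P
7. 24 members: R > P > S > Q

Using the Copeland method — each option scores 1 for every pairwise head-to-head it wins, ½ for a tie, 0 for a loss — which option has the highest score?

S

P: beats Q; loses to R and S → score 1.
R: beats P and Q; loses to S → score 2.
Q: loses to P, R, and S → score 0.
S: beats P, R, and Q → score 3.
S has the best pairwise record.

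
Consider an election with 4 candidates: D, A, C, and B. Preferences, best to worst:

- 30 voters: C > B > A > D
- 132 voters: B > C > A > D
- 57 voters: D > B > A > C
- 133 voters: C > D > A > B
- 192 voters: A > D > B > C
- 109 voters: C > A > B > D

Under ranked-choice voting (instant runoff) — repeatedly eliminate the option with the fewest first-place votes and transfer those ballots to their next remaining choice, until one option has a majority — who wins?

Round 1: D 57, A 192, C 272, B 132. Eliminate D.
Round 2: A 192, C 272, B 189. Eliminate B.
Round 3: A 249, C 404. C has a majority.

C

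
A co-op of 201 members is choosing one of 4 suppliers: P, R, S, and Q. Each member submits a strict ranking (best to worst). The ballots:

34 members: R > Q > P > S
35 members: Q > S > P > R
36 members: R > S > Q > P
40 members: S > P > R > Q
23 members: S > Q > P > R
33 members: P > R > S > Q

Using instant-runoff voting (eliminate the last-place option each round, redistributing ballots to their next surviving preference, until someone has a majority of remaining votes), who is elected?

R

Round 1: P 33, R 70, S 63, Q 35. Eliminate P.
Round 2: R 103, S 63, Q 35. R has a majority.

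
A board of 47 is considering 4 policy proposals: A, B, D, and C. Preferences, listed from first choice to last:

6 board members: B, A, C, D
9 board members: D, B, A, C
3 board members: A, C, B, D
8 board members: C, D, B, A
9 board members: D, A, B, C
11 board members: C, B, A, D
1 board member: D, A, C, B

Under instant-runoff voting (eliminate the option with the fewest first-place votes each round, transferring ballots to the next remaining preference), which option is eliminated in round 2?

B

Round 1: A 3, B 6, D 19, C 19. Eliminate A.
Round 2: B 6, D 19, C 22. Eliminate B.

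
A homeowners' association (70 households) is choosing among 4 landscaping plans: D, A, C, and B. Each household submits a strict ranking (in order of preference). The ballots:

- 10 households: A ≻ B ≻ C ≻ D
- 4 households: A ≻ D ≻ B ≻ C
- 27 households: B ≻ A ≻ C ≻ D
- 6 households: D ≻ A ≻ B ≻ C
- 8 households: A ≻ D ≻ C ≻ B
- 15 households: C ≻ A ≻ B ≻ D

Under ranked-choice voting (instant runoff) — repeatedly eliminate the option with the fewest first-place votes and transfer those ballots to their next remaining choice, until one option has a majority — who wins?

Round 1: D 6, A 22, C 15, B 27. Eliminate D.
Round 2: A 28, C 15, B 27. Eliminate C.
Round 3: A 43, B 27. A has a majority.

A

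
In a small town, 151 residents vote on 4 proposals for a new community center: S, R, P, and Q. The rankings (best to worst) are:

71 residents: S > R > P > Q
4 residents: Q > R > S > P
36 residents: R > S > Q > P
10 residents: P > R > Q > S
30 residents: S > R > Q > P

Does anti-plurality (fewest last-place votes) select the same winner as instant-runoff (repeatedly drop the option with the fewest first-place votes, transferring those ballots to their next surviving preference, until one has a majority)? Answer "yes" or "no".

Anti-plurality — last-place votes: S 10, R 0, P 70, Q 71. Winner: R.
Instant-runoff — R1 S 101, R 36, P 10, Q 4 (S winner). Winner: S.
The two methods disagree.

no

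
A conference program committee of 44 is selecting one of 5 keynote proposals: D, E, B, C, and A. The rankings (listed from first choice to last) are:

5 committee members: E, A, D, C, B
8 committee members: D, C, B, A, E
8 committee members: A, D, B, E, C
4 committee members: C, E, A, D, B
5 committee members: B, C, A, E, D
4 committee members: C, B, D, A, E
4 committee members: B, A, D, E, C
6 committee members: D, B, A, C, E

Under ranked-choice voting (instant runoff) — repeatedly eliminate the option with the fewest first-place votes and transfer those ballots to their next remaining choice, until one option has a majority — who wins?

A

Round 1: D 14, E 5, B 9, C 8, A 8. Eliminate E.
Round 2: D 14, B 9, C 8, A 13. Eliminate C.
Round 3: D 14, B 13, A 17. Eliminate B.
Round 4: D 18, A 26. A has a majority.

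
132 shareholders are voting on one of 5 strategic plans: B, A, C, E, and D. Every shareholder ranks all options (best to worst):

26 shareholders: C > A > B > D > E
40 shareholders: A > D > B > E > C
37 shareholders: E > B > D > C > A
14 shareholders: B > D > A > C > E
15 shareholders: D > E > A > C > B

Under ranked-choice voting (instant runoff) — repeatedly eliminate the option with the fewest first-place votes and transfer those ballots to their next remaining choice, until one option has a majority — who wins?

A

Round 1: B 14, A 40, C 26, E 37, D 15. Eliminate B.
Round 2: A 40, C 26, E 37, D 29. Eliminate C.
Round 3: A 66, E 37, D 29. Eliminate D.
Round 4: A 80, E 52. A has a majority.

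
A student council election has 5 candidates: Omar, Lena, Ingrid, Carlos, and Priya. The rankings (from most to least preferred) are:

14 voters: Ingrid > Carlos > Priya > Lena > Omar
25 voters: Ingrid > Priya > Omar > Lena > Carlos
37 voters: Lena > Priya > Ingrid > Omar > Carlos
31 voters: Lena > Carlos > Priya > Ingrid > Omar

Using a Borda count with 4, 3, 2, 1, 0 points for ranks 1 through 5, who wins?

Lena

Omar: 14·0 + 25·2 + 37·1 + 31·0 = 87
Lena: 14·1 + 25·1 + 37·4 + 31·4 = 311
Ingrid: 14·4 + 25·4 + 37·2 + 31·1 = 261
Carlos: 14·3 + 25·0 + 37·0 + 31·3 = 135
Priya: 14·2 + 25·3 + 37·3 + 31·2 = 276
Lena has the highest Borda score (311).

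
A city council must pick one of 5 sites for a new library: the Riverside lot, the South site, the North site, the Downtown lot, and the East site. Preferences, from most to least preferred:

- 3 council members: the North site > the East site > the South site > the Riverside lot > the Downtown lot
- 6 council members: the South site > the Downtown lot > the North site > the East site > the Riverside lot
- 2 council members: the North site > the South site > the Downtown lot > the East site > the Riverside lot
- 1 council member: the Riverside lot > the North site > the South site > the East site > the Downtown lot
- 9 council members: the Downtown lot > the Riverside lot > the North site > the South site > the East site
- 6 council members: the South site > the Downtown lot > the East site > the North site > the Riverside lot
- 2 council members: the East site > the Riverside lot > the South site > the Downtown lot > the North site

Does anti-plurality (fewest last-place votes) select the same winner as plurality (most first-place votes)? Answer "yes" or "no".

yes

Anti-plurality — last-place votes: the Riverside lot 14, the South site 0, the North site 2, the Downtown lot 4, the East site 9. Winner: the South site.
Plurality — first-place votes: the Riverside lot 1, the South site 12, the North site 5, the Downtown lot 9, the East site 2. Winner: the South site.
The two methods agree.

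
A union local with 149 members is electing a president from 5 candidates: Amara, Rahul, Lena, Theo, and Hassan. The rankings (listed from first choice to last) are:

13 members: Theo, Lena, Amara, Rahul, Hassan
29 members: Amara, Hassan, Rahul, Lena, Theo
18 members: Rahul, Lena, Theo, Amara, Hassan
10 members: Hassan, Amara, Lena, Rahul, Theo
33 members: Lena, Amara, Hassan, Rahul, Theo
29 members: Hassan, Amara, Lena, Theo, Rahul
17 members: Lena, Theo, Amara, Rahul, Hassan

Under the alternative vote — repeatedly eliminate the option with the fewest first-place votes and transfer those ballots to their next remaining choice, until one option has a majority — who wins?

Round 1: Amara 29, Rahul 18, Lena 50, Theo 13, Hassan 39. Eliminate Theo.
Round 2: Amara 29, Rahul 18, Lena 63, Hassan 39. Eliminate Rahul.
Round 3: Amara 29, Lena 81, Hassan 39. Lena has a majority.

Lena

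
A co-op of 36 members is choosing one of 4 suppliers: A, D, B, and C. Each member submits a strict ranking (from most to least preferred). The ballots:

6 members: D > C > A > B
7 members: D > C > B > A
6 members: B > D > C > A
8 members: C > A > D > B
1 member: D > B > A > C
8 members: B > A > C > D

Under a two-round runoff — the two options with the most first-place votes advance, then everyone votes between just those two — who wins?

Round 1 first-place votes: A 0, D 14, B 14, C 8.
B and D advance.
Runoff: B is preferred to D by 14 voters; D by 22.
D wins the runoff.

D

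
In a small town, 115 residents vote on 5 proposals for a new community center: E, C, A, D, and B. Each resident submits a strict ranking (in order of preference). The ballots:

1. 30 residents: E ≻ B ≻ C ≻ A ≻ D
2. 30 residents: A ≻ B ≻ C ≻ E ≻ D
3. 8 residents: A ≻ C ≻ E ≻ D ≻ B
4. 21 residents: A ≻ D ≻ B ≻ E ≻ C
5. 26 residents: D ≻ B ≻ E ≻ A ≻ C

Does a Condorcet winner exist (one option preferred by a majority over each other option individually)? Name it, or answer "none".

A vs E: 59–56 for A.
A vs C: 85–30 for A.
A vs D: 89–26 for A.
A vs B: 59–56 for A.
A beats every other option head-to-head.

A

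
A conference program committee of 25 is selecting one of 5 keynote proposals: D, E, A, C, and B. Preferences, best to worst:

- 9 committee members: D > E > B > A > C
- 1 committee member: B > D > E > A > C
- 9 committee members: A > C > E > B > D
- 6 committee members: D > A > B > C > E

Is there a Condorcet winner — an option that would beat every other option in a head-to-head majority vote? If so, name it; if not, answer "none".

D vs E: 16–9 for D.
D vs A: 16–9 for D.
D vs C: 16–9 for D.
D vs B: 15–10 for D.
D beats every other option head-to-head.

D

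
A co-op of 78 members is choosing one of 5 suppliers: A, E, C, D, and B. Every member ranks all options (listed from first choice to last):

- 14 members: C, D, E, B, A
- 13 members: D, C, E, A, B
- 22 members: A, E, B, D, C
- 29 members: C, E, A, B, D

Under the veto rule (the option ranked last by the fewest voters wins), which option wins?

Last-place votes: A 14, E 0, C 22, D 29, B 13.
E is ranked last by the fewest voters, so E wins.

E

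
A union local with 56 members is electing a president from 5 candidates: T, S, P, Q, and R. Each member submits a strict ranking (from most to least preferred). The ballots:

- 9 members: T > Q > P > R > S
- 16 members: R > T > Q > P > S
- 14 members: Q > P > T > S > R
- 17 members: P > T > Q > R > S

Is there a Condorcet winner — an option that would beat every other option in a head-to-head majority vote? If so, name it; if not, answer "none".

none

Checking pairwise contests:
P beats T 31–25.
T beats S 56–0.
Q beats P 39–17.
T beats Q 42–14.
T beats R 40–16.
Every option loses at least one head-to-head, so there is no Condorcet winner.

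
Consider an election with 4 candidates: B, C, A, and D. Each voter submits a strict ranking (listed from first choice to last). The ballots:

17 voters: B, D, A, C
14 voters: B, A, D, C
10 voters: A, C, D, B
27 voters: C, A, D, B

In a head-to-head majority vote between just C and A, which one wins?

A

Voters preferring C to A: 27; preferring A to C: 41.
A wins the head-to-head.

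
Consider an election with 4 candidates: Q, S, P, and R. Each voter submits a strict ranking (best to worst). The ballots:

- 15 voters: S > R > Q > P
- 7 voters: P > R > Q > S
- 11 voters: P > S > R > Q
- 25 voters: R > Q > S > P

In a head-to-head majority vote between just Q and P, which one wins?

Voters preferring Q to P: 40; preferring P to Q: 18.
Q wins the head-to-head.

Q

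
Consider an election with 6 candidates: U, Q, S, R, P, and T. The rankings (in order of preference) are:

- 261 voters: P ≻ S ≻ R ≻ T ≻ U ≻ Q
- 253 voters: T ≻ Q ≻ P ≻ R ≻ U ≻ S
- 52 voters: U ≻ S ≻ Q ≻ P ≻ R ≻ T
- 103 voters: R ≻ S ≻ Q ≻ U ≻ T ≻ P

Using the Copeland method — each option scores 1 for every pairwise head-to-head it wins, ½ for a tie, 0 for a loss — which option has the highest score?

R

U: loses to Q, S, R, P, and T → score 0.
Q: beats U and P; loses to S, R, and T → score 2.
S: beats U, Q, and T; loses to R and P → score 3.
R: beats U, Q, S, and T; loses to P → score 4.
P: beats U, S, and R; loses to Q and T → score 3.
T: beats U, Q, and P; loses to S and R → score 3.
R has the best pairwise record.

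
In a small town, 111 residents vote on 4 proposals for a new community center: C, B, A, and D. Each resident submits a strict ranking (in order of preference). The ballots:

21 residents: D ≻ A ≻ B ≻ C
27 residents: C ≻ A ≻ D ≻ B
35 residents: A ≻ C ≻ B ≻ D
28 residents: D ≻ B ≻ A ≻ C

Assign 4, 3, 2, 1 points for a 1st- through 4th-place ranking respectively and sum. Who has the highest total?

A

C: 21·1 + 27·4 + 35·3 + 28·1 = 262
B: 21·2 + 27·1 + 35·2 + 28·3 = 223
A: 21·3 + 27·3 + 35·4 + 28·2 = 340
D: 21·4 + 27·2 + 35·1 + 28·4 = 285
A has the highest Borda score (340).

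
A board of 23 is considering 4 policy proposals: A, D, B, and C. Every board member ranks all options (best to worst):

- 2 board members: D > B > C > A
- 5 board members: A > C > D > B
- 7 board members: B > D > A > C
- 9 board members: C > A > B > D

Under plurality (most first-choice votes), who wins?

C

First-place votes: A 5, D 2, B 7, C 9.
C has the most first-place votes.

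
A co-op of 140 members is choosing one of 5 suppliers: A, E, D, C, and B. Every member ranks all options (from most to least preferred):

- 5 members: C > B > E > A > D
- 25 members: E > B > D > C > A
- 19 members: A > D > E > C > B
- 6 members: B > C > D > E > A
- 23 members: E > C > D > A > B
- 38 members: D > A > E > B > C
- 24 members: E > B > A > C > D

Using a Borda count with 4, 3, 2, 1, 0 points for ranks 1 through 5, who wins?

A: 5·1 + 25·0 + 19·4 + 6·0 + 23·1 + 38·3 + 24·2 = 266
E: 5·2 + 25·4 + 19·2 + 6·1 + 23·4 + 38·2 + 24·4 = 418
D: 5·0 + 25·2 + 19·3 + 6·2 + 23·2 + 38·4 + 24·0 = 317
C: 5·4 + 25·1 + 19·1 + 6·3 + 23·3 + 38·0 + 24·1 = 175
B: 5·3 + 25·3 + 19·0 + 6·4 + 23·0 + 38·1 + 24·3 = 224
E has the highest Borda score (418).

E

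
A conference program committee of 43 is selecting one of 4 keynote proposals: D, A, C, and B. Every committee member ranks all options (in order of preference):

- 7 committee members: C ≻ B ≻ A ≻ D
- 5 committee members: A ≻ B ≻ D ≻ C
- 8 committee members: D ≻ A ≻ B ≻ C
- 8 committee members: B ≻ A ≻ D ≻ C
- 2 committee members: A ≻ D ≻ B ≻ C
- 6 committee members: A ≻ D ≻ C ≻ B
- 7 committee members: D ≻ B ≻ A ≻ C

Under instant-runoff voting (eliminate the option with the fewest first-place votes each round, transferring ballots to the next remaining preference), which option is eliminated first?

C

Round 1: D 15, A 13, C 7, B 8. Eliminate C.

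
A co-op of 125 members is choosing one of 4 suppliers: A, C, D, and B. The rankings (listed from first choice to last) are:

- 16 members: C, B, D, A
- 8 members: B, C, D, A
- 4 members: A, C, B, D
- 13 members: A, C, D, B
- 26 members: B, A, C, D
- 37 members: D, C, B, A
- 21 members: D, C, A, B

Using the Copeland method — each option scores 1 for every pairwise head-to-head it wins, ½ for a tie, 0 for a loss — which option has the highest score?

C

A: loses to C, D, and B → score 0.
C: beats A, D, and B → score 3.
D: beats A and B; loses to C → score 2.
B: beats A; loses to C and D → score 1.
C has the best pairwise record.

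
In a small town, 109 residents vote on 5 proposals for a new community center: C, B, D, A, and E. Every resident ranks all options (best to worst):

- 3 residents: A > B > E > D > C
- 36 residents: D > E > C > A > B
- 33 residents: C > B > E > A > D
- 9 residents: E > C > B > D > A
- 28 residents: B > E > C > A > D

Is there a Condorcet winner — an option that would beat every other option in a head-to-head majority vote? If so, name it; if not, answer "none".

none

Checking pairwise contests:
E beats C 76–33.
C beats B 78–31.
C beats D 70–39.
C beats A 106–3.
B beats E 64–45.
Every option loses at least one head-to-head, so there is no Condorcet winner.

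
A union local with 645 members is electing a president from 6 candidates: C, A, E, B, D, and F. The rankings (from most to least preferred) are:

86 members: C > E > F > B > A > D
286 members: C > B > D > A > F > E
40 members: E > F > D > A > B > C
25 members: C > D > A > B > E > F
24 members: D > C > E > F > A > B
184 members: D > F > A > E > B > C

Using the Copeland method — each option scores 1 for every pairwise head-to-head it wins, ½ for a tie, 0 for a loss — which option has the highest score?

C: beats A, E, B, D, and F → score 5.
A: beats E; loses to C, B, D, and F → score 1.
E: beats B; loses to C, A, D, and F → score 1.
B: beats A and D; loses to C, E, and F → score 2.
D: beats A, E, and F; loses to C and B → score 3.
F: beats A, E, and B; loses to C and D → score 3.
C has the best pairwise record.

C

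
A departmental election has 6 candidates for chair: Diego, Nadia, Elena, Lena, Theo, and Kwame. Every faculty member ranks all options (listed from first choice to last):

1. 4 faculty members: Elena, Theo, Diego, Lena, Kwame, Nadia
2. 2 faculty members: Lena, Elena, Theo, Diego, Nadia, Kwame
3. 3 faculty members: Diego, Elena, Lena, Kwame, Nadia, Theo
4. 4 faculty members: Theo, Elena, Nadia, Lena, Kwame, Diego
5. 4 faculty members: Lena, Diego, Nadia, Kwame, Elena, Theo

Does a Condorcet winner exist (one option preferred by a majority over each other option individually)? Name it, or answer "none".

Elena vs Diego: 10–7 for Elena.
Elena vs Nadia: 13–4 for Elena.
Elena vs Lena: 11–6 for Elena.
Elena vs Theo: 13–4 for Elena.
Elena vs Kwame: 13–4 for Elena.
Elena beats every other option head-to-head.

Elena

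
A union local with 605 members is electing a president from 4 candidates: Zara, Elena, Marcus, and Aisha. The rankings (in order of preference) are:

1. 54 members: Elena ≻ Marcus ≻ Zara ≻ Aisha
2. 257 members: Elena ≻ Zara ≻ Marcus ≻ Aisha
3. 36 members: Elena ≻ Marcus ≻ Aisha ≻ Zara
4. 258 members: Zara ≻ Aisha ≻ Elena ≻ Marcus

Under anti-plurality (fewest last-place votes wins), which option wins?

Elena

Last-place votes: Zara 36, Elena 0, Marcus 258, Aisha 311.
Elena is ranked last by the fewest voters, so Elena wins.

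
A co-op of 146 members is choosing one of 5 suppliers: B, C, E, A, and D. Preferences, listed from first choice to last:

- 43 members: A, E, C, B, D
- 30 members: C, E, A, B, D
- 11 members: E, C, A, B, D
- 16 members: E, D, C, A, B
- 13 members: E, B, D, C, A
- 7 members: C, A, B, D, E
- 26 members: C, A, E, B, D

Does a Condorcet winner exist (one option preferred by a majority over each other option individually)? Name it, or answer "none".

none

Checking pairwise contests:
C beats B 133–13.
E beats C 83–63.
A beats E 76–70.
C beats A 103–43.
B beats D 130–16.
Every option loses at least one head-to-head, so there is no Condorcet winner.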